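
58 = 58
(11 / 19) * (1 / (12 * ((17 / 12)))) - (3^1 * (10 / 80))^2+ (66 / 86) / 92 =-0.10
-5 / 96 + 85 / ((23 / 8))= 65165 / 2208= 29.51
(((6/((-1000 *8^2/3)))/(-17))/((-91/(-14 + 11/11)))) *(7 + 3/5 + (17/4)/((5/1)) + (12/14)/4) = 10917/533120000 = 0.00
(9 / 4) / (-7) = -9 / 28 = -0.32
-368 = -368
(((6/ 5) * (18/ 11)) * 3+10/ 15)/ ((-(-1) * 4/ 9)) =1623/ 110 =14.75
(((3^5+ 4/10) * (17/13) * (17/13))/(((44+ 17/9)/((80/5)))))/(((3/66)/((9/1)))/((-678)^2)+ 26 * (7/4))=3.19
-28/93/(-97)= 28/9021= 0.00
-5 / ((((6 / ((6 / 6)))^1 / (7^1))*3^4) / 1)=-35 / 486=-0.07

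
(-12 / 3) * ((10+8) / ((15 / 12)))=-288 / 5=-57.60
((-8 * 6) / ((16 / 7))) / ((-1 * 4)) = 21 / 4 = 5.25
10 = 10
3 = 3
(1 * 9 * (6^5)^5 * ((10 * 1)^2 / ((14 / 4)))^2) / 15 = 682326912718312833024000 / 49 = 13925039035067608837224.49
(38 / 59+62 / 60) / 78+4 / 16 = 9371 / 34515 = 0.27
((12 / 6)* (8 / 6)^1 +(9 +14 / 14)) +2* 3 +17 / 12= 241 / 12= 20.08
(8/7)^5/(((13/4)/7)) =4.20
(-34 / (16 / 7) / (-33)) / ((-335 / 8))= -119 / 11055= -0.01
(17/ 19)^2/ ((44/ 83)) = 23987/ 15884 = 1.51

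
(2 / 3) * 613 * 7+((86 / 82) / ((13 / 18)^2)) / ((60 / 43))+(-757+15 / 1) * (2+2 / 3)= 30606813 / 34645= 883.44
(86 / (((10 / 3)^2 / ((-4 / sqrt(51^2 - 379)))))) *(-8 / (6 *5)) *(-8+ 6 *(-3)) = -13416 *sqrt(2222) / 138875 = -4.55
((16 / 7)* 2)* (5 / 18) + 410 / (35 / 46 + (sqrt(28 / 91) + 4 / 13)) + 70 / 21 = 9956715070 / 18792207 - 22556560* sqrt(13) / 298289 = 257.18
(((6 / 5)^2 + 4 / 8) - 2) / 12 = -1 / 200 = -0.00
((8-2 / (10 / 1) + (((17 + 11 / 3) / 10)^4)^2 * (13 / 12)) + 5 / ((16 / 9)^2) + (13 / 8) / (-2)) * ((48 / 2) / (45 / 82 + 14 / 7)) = 3475.42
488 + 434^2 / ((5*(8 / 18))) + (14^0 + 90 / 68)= 14492589 / 170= 85250.52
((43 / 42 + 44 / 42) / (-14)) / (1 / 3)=-0.44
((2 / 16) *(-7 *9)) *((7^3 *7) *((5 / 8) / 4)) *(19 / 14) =-2052855 / 512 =-4009.48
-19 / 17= -1.12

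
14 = 14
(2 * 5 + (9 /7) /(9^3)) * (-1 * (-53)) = 300563 /567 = 530.09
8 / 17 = 0.47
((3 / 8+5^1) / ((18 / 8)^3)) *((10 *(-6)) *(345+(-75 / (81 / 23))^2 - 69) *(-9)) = 3658983520 / 19683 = 185895.62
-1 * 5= -5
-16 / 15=-1.07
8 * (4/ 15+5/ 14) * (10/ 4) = 262/ 21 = 12.48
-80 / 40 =-2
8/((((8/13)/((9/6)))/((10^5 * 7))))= 13650000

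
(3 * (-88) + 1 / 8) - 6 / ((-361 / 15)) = -761351 / 2888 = -263.63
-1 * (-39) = 39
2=2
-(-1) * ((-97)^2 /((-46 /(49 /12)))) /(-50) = 16.70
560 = 560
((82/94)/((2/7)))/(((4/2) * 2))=287/376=0.76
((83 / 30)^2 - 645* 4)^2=5359738942321 / 810000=6616961.66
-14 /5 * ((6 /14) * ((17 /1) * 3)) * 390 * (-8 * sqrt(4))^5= 25027411968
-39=-39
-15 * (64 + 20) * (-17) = 21420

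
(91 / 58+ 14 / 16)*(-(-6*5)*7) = 513.23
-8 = -8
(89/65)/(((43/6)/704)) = 375936/2795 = 134.50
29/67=0.43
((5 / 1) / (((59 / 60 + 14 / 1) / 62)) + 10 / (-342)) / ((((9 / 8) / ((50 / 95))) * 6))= 4098200 / 2543967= 1.61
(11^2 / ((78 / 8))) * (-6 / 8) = -121 / 13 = -9.31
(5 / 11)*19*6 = 570 / 11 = 51.82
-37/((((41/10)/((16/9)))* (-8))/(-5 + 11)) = 1480/123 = 12.03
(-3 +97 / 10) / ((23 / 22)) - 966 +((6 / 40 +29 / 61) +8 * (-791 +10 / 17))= -3473783671 / 477020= -7282.26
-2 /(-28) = 1 /14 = 0.07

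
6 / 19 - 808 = -15346 / 19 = -807.68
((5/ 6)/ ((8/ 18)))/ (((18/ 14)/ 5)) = 7.29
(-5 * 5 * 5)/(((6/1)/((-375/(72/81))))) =140625/16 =8789.06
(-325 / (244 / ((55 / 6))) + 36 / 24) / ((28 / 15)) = -78395 / 13664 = -5.74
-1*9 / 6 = -3 / 2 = -1.50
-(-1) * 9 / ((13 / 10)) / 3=30 / 13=2.31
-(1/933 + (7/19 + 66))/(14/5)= -420190/17727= -23.70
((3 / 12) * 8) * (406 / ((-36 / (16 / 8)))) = -406 / 9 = -45.11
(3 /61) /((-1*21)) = -1 /427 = -0.00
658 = 658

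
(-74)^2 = 5476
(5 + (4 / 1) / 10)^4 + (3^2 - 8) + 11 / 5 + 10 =539691 / 625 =863.51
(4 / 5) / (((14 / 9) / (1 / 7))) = 18 / 245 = 0.07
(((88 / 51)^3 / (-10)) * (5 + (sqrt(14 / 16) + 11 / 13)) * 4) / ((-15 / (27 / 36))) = 85184 * sqrt(14) / 3316275 + 25895936 / 43111575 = 0.70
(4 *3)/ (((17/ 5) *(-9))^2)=100/ 7803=0.01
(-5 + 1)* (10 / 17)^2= -400 / 289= -1.38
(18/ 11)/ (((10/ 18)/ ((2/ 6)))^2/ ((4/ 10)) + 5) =324/ 2365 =0.14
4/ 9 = 0.44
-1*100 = -100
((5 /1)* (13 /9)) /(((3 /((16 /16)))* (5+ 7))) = 65 /324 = 0.20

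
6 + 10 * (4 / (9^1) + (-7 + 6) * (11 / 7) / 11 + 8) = 5608 / 63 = 89.02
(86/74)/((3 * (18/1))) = 43/1998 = 0.02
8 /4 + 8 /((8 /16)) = 18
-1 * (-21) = 21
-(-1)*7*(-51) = -357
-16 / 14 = -8 / 7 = -1.14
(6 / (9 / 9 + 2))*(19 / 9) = 38 / 9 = 4.22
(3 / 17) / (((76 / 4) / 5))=15 / 323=0.05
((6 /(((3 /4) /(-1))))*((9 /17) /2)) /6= -6 /17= -0.35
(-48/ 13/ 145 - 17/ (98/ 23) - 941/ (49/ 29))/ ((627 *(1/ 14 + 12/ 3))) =-0.22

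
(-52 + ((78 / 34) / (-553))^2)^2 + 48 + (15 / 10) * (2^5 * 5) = 23369936918753278249 / 7810812466197601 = 2992.00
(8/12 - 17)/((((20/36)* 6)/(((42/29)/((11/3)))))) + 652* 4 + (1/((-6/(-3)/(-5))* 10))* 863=15250207/6380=2390.31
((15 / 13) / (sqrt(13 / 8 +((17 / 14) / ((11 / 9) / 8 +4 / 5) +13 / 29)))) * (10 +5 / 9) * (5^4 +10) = 29559250 * sqrt(108158458) / 72727239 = 4226.94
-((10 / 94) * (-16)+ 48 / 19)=-736 / 893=-0.82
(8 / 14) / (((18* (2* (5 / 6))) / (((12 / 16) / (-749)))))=-1 / 52430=-0.00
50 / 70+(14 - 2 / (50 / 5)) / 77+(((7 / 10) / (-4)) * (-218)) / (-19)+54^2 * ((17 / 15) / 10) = 48186189 / 146300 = 329.37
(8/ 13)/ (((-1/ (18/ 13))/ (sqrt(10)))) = -144 * sqrt(10)/ 169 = -2.69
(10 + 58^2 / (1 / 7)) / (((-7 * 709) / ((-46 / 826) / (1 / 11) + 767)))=-3637.83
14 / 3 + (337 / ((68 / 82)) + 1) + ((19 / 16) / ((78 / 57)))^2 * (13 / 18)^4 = 753361941449 / 1827422208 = 412.25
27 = 27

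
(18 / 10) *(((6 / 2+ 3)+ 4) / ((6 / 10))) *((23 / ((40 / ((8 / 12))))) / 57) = 23 / 114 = 0.20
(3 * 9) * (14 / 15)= 25.20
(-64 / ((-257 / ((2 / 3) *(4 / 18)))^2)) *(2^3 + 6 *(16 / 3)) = -40960 / 48149721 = -0.00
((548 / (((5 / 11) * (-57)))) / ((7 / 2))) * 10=-24112 / 399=-60.43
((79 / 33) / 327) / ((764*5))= 79 / 41221620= 0.00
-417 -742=-1159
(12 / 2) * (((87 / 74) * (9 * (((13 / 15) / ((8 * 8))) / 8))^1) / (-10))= -10179 / 947200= -0.01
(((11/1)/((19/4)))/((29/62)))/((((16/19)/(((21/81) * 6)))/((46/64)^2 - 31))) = -24836735/89088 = -278.79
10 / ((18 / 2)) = 10 / 9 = 1.11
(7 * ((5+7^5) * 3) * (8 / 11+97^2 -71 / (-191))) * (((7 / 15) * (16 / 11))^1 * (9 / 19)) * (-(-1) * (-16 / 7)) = -5360683181672448 / 2195545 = -2441618450.85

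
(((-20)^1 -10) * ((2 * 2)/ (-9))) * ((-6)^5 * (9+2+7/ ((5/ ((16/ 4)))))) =-1721088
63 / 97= 0.65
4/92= 1/23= 0.04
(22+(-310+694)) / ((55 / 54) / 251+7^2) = 5502924 / 664201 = 8.29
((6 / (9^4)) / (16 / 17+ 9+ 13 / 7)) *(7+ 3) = 595 / 767637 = 0.00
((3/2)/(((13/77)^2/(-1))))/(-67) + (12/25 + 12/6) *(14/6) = 11162389/1698450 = 6.57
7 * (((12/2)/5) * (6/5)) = 252/25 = 10.08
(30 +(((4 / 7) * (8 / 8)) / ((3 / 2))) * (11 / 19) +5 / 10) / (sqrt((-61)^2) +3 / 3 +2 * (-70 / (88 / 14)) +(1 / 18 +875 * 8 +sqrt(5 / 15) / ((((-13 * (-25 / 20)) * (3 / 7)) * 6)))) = 14292830961820125 / 3275280600685373063 - 2313725700 * sqrt(3) / 467897228669339009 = 0.00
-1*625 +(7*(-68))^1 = -1101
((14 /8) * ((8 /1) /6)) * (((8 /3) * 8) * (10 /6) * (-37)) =-82880 /27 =-3069.63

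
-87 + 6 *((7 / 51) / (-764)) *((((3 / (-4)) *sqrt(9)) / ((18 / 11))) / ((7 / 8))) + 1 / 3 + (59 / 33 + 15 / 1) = -14974801 / 214302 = -69.88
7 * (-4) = -28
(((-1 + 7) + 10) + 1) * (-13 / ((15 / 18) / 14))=-18564 / 5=-3712.80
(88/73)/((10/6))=264/365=0.72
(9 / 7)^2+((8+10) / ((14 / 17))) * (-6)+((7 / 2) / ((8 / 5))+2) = -98237 / 784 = -125.30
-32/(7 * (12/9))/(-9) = 8/21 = 0.38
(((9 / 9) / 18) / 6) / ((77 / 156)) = 13 / 693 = 0.02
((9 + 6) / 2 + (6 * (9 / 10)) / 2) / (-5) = -51 / 25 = -2.04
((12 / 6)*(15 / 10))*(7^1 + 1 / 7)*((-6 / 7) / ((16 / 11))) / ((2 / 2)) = -2475 / 196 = -12.63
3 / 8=0.38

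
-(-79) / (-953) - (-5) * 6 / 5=5639 / 953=5.92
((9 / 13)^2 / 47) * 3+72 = 572139 / 7943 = 72.03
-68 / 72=-17 / 18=-0.94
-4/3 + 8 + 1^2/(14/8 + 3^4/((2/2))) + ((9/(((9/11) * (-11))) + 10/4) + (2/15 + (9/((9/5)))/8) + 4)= 171287/13240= 12.94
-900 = -900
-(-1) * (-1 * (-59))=59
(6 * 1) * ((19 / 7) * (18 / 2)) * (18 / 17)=18468 / 119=155.19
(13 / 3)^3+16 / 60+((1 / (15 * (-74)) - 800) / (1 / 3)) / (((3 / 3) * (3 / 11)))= -17419309 / 1998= -8718.37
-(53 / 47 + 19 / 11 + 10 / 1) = -6646 / 517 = -12.85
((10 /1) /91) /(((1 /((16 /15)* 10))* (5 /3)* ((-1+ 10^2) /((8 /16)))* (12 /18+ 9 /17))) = 544 /183183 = 0.00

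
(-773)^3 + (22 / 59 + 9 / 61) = -1662341809410 / 3599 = -461889916.48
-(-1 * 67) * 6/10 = 201/5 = 40.20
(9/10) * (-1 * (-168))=756/5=151.20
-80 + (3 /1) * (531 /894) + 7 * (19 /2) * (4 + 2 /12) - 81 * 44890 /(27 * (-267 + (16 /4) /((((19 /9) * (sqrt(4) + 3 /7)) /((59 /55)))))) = 1986303644459 /2818118652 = 704.83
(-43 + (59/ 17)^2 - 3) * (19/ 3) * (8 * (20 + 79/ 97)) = -1003830648/ 28033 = -35808.89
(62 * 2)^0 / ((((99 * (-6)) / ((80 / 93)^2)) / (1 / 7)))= -3200 / 17981271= -0.00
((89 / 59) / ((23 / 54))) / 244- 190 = -31452857 / 165554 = -189.99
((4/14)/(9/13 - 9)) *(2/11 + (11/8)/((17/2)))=-3341/282744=-0.01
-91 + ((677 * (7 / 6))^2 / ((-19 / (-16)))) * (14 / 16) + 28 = 157185301 / 342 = 459606.14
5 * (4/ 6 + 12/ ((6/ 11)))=340/ 3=113.33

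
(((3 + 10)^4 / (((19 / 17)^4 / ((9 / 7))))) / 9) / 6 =2385443281 / 5473482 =435.82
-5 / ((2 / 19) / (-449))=42655 / 2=21327.50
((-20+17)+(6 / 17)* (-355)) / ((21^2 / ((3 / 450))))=-727 / 374850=-0.00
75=75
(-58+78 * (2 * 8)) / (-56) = -85 / 4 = -21.25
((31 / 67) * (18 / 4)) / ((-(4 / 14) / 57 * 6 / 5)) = -185535 / 536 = -346.15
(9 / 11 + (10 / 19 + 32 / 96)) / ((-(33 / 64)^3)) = -275775488 / 22532499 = -12.24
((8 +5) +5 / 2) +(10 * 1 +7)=65 / 2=32.50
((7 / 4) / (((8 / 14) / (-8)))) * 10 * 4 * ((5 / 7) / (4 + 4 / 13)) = -325 / 2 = -162.50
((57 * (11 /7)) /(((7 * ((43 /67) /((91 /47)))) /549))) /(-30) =-99939411 /141470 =-706.44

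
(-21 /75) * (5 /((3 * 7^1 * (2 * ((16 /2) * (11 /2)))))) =-1 /1320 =-0.00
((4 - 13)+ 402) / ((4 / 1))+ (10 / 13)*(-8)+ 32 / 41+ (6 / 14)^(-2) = 1886585 / 19188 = 98.32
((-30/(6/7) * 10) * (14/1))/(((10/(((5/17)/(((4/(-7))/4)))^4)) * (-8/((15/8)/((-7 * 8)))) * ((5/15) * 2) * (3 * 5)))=-157565625/42762752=-3.68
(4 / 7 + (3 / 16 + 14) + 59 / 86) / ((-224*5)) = -74383 / 5393920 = -0.01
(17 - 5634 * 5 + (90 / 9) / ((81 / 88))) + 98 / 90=-11397124 / 405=-28141.05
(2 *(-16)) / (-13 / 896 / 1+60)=-28672 / 53747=-0.53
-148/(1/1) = -148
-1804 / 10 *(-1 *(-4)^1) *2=-7216 / 5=-1443.20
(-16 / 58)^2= 64 / 841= 0.08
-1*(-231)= 231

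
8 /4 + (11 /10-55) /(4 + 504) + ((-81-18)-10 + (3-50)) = -782859 /5080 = -154.11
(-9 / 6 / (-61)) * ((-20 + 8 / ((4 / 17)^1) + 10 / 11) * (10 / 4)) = 0.92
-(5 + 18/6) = -8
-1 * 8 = -8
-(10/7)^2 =-100/49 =-2.04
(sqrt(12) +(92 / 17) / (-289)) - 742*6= -21872768 / 4913 +2*sqrt(3)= -4448.55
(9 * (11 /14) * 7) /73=99 /146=0.68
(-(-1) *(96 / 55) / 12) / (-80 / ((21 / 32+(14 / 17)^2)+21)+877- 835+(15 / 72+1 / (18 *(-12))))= 89229168 / 23692559605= 0.00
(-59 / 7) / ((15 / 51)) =-1003 / 35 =-28.66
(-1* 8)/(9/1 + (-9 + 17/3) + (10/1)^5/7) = -168/300119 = -0.00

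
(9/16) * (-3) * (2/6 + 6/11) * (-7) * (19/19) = 1827/176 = 10.38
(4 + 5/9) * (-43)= -1763/9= -195.89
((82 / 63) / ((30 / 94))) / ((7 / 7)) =3854 / 945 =4.08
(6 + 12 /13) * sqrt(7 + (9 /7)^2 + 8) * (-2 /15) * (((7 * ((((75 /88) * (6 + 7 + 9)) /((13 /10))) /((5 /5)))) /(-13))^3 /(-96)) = -2583984375 * sqrt(51) /1003976272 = -18.38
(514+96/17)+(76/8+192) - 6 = 24315/34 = 715.15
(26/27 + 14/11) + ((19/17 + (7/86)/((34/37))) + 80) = 72463295/868428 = 83.44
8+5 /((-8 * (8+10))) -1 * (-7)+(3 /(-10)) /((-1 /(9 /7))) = 15.35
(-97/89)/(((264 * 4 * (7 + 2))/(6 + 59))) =-6305/845856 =-0.01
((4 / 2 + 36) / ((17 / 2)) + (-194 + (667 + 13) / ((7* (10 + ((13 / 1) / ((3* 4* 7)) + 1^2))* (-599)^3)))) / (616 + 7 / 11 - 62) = -0.34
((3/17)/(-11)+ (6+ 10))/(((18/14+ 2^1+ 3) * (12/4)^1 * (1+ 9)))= 0.08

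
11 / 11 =1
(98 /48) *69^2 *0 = 0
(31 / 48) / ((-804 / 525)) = -5425 / 12864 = -0.42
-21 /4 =-5.25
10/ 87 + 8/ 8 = 97/ 87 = 1.11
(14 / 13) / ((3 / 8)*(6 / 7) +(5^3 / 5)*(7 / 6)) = 1176 / 32201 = 0.04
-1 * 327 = -327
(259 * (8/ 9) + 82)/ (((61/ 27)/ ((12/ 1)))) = 101160/ 61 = 1658.36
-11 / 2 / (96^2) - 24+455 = 7944181 / 18432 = 431.00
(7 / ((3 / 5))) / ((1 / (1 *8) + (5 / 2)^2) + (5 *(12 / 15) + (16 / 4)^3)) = 8 / 51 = 0.16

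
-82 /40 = -41 /20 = -2.05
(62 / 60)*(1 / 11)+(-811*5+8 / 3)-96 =-1368919 / 330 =-4148.24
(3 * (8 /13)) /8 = 3 /13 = 0.23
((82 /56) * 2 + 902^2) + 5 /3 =34171561 /42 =813608.60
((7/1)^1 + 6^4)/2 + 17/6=654.33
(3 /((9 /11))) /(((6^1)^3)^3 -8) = 11 /30233064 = 0.00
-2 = -2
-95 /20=-4.75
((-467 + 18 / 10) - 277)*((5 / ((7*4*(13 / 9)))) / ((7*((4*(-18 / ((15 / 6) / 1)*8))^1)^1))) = 18555 / 326144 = 0.06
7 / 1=7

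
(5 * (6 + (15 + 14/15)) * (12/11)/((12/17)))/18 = 5593/594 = 9.42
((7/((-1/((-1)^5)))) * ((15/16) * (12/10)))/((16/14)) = 441/64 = 6.89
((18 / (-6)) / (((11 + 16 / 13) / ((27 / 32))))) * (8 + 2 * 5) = -3159 / 848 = -3.73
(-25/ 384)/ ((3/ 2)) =-25/ 576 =-0.04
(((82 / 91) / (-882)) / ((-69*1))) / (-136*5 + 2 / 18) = -41 / 1882638849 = -0.00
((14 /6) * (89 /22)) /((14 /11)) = 89 /12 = 7.42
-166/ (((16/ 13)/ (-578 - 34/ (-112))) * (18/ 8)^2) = 34906729/ 2268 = 15390.97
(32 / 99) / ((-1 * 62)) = -16 / 3069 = -0.01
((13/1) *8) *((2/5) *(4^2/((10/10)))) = 3328/5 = 665.60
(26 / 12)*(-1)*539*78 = -91091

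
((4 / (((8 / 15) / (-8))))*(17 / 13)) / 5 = -204 / 13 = -15.69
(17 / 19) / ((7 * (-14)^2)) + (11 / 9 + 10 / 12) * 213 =34240369 / 78204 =437.83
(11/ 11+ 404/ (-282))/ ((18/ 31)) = -1891/ 2538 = -0.75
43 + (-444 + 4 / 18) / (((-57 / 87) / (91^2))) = 5609137.19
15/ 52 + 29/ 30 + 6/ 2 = 3319/ 780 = 4.26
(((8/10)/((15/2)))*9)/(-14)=-0.07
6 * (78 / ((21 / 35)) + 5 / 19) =14850 / 19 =781.58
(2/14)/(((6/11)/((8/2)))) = 22/21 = 1.05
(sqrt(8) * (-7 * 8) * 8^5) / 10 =-1835008 * sqrt(2) / 5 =-519018.64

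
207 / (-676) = -207 / 676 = -0.31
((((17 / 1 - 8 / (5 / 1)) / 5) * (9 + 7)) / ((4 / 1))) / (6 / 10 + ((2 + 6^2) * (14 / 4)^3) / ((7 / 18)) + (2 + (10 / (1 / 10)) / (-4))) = 88 / 29765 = 0.00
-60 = -60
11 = 11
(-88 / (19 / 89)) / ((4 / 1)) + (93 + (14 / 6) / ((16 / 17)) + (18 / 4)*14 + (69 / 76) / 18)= 16865 / 304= 55.48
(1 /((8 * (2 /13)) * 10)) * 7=91 /160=0.57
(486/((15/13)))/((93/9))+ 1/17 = 107561/2635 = 40.82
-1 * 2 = -2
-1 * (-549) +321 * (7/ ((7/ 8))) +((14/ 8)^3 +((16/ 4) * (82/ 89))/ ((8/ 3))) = 17792831/ 5696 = 3123.74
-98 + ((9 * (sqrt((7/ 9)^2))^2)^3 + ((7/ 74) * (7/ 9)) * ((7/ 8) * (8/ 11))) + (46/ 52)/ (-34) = 16630180033/ 262285452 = 63.40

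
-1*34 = -34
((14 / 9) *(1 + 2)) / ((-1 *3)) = -14 / 9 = -1.56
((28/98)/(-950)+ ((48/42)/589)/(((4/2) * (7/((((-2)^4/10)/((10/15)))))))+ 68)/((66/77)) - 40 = 24325723/618450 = 39.33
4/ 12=1/ 3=0.33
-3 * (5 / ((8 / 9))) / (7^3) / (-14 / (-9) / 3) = -3645 / 38416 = -0.09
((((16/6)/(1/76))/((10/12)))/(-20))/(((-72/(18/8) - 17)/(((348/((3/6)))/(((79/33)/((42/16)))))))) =2618352/13825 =189.39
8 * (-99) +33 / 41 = -32439 / 41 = -791.20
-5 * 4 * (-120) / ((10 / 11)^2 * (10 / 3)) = 4356 / 5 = 871.20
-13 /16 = -0.81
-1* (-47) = 47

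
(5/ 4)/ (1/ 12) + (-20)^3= -7985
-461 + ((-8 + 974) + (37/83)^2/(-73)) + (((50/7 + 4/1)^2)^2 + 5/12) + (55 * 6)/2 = 16086.93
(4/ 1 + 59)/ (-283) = -63/ 283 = -0.22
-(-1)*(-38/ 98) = -19/ 49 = -0.39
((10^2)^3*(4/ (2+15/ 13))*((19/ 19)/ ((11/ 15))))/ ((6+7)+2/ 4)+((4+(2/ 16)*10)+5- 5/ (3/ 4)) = 2080058179/ 16236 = 128113.96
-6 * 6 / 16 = -9 / 4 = -2.25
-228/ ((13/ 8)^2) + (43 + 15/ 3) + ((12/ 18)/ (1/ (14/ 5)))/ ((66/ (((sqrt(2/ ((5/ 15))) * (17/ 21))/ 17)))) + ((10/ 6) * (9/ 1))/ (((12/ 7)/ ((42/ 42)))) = -20005/ 676 + 2 * sqrt(6)/ 1485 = -29.59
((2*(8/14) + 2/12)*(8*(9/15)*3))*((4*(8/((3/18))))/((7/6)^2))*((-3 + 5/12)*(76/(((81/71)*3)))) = -471049216/3087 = -152591.26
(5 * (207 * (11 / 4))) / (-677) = -11385 / 2708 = -4.20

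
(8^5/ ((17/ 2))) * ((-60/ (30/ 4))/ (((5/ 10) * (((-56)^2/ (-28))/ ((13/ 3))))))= 851968/ 357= 2386.46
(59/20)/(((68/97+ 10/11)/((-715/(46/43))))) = -387097997/316112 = -1224.56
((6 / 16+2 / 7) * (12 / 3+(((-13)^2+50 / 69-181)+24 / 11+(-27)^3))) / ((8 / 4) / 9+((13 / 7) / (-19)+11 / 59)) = -1859405158353 / 44442992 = -41837.98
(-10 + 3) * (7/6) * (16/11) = -392/33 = -11.88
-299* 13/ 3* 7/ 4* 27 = -244881/ 4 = -61220.25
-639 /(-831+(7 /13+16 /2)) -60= -70357 /1188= -59.22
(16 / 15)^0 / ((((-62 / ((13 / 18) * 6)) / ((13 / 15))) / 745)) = -25181 / 558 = -45.13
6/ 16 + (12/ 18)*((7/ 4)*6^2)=339/ 8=42.38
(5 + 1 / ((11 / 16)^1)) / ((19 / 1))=71 / 209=0.34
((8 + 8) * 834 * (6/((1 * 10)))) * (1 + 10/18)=62272/5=12454.40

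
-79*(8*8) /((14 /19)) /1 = -48032 /7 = -6861.71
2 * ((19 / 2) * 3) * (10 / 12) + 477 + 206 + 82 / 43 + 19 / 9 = 568517 / 774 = 734.52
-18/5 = -3.60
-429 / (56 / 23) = -176.20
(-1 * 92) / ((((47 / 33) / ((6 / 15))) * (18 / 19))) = -19228 / 705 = -27.27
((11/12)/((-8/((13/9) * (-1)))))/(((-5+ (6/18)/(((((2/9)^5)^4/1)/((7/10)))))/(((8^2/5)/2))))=27262976/69630265810833721533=0.00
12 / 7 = 1.71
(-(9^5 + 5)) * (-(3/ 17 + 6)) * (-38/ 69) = -78541820/ 391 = -200874.22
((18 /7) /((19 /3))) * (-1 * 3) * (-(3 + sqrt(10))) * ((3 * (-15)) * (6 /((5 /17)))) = -148716 * sqrt(10) /133 - 446148 /133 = -6890.45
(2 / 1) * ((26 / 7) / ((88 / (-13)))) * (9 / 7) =-1521 / 1078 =-1.41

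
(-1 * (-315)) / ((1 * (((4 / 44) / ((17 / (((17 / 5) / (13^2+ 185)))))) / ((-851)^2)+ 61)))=4441560943050 / 860111801671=5.16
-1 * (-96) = 96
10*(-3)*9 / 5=-54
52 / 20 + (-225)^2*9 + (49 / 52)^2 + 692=6169452997 / 13520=456320.49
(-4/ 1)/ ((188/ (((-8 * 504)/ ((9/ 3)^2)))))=448/ 47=9.53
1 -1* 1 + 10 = 10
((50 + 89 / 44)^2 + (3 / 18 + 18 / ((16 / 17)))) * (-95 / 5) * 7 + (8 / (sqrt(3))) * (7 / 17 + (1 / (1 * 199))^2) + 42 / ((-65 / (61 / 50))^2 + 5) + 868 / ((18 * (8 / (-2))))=-22278949660889789 / 61455057840 + 739264 * sqrt(3) / 673217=-362522.36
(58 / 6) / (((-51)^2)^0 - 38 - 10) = -29 / 141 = -0.21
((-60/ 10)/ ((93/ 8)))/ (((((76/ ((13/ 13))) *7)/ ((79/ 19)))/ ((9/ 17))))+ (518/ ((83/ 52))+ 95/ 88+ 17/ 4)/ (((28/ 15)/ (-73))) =-501905537812479/ 38907794464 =-12899.87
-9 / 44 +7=299 / 44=6.80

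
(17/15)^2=289/225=1.28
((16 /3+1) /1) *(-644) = -12236 /3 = -4078.67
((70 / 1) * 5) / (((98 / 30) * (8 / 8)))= 750 / 7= 107.14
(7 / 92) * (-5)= -0.38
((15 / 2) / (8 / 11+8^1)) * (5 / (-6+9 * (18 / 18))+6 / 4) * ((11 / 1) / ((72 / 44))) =126445 / 6912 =18.29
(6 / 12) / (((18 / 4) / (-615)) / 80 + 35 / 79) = 1295600 / 1147763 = 1.13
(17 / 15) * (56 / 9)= 952 / 135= 7.05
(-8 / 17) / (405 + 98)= -8 / 8551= -0.00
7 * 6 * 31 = 1302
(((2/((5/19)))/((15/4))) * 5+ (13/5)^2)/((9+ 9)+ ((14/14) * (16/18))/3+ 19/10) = 3258/3895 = 0.84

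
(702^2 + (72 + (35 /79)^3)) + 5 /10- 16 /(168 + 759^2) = 280065518910634885 /568226461422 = 492876.59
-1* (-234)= 234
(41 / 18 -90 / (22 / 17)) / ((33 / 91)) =-1212029 / 6534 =-185.50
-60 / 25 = -12 / 5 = -2.40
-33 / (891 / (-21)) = 7 / 9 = 0.78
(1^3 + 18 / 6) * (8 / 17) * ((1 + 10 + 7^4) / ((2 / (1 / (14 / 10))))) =192960 / 119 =1621.51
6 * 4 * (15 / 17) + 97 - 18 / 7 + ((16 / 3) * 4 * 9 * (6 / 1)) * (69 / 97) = 10793501 / 11543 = 935.07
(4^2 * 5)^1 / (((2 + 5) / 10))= 800 / 7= 114.29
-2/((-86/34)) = 34/43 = 0.79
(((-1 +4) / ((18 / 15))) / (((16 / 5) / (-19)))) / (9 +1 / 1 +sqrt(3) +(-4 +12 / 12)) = -3325 / 1472 +475 * sqrt(3) / 1472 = -1.70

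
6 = 6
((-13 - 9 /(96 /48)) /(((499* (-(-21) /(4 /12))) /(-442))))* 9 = 1105 /499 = 2.21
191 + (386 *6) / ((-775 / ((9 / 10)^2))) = 3653726 / 19375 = 188.58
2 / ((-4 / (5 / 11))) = -5 / 22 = -0.23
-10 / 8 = -1.25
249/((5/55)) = 2739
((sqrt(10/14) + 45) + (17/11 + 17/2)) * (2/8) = sqrt(35)/28 + 1211/88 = 13.97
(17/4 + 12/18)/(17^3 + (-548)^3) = -1/33470172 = -0.00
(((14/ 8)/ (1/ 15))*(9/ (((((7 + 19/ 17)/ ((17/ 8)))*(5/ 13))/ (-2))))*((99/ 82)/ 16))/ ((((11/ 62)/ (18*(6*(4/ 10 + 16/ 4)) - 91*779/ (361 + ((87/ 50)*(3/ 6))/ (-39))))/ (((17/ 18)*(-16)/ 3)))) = 6800297160860931/ 35401804240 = 192089.00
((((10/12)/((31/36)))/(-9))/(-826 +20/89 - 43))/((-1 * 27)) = -0.00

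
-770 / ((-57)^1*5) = 154 / 57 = 2.70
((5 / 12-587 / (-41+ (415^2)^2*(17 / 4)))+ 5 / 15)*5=7563669859955 / 2016978641844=3.75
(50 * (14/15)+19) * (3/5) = 197/5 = 39.40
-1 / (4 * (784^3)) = -1 / 1927561216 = -0.00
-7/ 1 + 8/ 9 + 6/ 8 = -193/ 36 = -5.36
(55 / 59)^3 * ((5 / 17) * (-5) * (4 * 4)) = -19.06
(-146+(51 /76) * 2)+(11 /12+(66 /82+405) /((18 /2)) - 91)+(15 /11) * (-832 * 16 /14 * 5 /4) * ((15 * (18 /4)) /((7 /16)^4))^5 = -658765052262171127705616248984670343923535 /19144718037318642623932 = -34409754741649670040.84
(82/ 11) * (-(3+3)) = -492/ 11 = -44.73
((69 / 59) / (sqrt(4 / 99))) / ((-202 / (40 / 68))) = -1035*sqrt(11) / 202606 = -0.02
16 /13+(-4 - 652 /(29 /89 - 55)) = 289594 /31629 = 9.16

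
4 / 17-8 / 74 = 80 / 629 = 0.13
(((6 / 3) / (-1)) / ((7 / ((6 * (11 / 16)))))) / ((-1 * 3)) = 11 / 28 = 0.39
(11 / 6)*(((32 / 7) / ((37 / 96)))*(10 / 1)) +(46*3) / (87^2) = 217.47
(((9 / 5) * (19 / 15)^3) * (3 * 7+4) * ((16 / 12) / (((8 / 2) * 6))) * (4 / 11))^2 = 188183524 / 55130625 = 3.41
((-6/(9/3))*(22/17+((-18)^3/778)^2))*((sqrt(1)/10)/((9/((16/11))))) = -2366096224/1273366215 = -1.86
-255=-255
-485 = -485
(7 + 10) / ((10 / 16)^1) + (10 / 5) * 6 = 39.20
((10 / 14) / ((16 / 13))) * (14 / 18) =65 / 144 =0.45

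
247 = 247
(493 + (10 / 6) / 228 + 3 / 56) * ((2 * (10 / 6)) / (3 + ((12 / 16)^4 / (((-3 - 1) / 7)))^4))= 6489250282046750720 / 12216187207072359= 531.20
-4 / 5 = -0.80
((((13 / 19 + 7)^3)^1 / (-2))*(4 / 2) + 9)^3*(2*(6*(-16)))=5449714375371874584000 / 322687697779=16888509890.15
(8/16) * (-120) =-60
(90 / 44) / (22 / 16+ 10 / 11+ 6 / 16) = 10 / 13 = 0.77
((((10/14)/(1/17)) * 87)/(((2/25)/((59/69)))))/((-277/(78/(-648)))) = 47266375/9632952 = 4.91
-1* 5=-5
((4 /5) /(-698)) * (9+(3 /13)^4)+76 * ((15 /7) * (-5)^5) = -35510249032464 /69774523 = -508928.58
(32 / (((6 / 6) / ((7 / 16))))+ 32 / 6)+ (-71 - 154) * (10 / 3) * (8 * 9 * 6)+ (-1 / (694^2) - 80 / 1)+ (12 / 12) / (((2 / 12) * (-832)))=-324060.67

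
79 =79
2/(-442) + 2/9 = 433/1989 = 0.22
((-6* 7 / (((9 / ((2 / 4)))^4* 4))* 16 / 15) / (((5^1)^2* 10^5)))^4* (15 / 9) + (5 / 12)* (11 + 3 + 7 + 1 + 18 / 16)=4184676940156135070800781250000000000000002401 / 434301606762150234375000000000000000000000000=9.64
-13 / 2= -6.50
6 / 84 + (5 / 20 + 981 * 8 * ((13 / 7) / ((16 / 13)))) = 331587 / 28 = 11842.39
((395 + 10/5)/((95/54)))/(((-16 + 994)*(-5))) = -3573/77425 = -0.05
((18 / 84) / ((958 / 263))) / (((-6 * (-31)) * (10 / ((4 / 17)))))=263 / 35340620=0.00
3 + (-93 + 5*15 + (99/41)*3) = -318/41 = -7.76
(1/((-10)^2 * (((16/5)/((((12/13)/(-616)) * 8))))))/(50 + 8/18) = -0.00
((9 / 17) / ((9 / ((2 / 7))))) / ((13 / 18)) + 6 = 9318 / 1547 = 6.02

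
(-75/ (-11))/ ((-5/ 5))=-75/ 11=-6.82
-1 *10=-10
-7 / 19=-0.37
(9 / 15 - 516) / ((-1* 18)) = 28.63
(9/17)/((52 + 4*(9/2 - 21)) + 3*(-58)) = -9/3196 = -0.00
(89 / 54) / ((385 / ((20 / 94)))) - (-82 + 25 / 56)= 63751465 / 781704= 81.55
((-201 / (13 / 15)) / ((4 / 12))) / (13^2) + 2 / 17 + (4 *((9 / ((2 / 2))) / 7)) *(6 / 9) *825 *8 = 5915036003 / 261443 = 22624.57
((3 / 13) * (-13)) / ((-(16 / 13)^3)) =6591 / 4096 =1.61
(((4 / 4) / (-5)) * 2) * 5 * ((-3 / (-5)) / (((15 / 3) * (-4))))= 0.06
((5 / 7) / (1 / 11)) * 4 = 31.43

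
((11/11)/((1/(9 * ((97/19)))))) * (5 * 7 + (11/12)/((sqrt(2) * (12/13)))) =13871 * sqrt(2)/608 + 30555/19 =1640.42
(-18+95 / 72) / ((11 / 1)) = -1201 / 792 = -1.52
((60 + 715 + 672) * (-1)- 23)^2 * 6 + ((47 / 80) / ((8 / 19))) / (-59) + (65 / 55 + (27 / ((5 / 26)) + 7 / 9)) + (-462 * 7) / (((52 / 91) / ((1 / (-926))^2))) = 10390102922857995481 / 801362770560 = 12965542.33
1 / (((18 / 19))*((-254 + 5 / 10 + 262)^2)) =38 / 2601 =0.01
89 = 89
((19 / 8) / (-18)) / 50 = -0.00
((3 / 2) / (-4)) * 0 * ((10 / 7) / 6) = 0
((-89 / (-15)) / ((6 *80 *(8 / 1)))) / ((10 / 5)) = 89 / 115200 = 0.00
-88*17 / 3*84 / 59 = -41888 / 59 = -709.97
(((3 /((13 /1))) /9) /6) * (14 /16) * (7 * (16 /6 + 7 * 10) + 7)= 833 /432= 1.93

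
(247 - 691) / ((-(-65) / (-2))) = 888 / 65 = 13.66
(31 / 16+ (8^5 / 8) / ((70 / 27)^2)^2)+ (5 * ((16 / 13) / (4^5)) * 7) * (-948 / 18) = 169268305333 / 1872780000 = 90.38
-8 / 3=-2.67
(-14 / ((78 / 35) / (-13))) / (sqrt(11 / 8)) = 490 * sqrt(22) / 33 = 69.65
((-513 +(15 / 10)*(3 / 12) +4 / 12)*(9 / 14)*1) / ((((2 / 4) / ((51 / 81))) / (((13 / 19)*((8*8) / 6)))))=-10868780 / 3591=-3026.67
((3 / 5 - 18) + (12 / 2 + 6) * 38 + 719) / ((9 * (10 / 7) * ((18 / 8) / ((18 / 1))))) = 162064 / 225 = 720.28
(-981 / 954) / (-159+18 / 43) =0.01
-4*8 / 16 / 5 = -2 / 5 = -0.40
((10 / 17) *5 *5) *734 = 183500 / 17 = 10794.12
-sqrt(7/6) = -sqrt(42)/6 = -1.08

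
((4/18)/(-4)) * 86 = -43/9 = -4.78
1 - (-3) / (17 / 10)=47 / 17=2.76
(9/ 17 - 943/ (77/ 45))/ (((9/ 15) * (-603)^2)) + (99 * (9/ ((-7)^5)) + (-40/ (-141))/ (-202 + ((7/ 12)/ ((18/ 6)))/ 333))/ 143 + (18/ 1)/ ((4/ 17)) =76.50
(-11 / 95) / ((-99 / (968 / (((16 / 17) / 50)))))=10285 / 171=60.15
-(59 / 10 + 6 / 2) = -89 / 10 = -8.90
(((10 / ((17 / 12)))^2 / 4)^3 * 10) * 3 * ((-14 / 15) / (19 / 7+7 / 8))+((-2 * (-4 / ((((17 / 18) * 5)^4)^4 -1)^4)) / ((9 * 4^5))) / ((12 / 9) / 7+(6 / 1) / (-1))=-67483653047570888756399960965285113520745367578716376216622457784065455620656152971429900476776580809122966175169231588314596749655801856 / 4475428353558551054739095860332563293369816606501046218389461078925022031412611030254078578853756985160938347180655444753945356878109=-15078.70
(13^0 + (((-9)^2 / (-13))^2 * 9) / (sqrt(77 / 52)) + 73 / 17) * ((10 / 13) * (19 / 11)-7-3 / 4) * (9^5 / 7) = -12806959104873 * sqrt(1001) / 26052026-9759913965 / 34034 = -15840034.05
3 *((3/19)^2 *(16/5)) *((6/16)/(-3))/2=-27/1805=-0.01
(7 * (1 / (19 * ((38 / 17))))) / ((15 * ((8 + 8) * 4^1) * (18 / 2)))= 119 / 6238080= 0.00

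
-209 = -209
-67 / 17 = -3.94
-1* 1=-1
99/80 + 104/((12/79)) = 164617/240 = 685.90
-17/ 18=-0.94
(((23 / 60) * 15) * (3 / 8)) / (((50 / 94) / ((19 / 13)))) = 61617 / 10400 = 5.92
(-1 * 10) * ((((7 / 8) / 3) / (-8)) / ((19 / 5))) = 175 / 1824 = 0.10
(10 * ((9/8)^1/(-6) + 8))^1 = 625/8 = 78.12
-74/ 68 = -37/ 34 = -1.09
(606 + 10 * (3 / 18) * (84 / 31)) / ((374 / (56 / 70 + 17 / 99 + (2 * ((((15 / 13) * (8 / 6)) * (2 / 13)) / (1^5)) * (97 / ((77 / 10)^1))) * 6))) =203653440649 / 3394636245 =59.99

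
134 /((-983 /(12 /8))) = -201 /983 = -0.20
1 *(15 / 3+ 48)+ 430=483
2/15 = 0.13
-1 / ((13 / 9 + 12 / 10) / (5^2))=-1125 / 119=-9.45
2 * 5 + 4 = 14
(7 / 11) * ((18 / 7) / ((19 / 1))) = 18 / 209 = 0.09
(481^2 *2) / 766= 231361 / 383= 604.08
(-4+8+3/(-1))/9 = 1/9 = 0.11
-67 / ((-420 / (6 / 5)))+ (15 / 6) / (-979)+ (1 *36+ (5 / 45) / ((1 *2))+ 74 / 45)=12982623 / 342650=37.89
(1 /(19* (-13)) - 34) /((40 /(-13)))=8399 /760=11.05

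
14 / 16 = 7 / 8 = 0.88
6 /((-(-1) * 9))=0.67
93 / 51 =31 / 17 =1.82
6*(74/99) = 148/33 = 4.48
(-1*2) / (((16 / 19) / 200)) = -475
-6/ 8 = -3/ 4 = -0.75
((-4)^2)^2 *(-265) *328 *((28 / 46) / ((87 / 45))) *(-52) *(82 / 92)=4981225267200 / 15341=324700167.34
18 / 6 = 3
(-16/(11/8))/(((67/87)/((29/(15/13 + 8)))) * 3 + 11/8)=-11195392/2024517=-5.53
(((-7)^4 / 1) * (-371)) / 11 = -890771 / 11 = -80979.18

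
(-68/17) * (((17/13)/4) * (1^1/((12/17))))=-289/156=-1.85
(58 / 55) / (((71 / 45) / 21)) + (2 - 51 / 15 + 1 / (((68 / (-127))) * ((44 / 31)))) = 12023661 / 1062160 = 11.32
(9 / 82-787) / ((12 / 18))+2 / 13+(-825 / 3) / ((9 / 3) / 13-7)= -4859069 / 4264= -1139.56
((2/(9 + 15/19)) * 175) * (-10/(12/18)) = -16625/31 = -536.29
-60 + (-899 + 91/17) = -16212/17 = -953.65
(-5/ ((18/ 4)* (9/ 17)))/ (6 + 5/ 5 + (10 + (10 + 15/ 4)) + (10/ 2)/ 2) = -680/ 10773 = -0.06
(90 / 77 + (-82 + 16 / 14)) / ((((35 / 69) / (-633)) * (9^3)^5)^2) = -144512672824 / 49364765485305782672664474218325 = -0.00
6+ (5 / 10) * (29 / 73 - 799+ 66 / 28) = -801499 / 2044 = -392.12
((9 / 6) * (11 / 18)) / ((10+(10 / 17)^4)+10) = 918731 / 20165040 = 0.05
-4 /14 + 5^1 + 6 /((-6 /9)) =-30 /7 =-4.29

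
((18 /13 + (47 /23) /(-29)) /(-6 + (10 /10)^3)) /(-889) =2279 /7708519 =0.00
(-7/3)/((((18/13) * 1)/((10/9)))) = -455/243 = -1.87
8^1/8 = 1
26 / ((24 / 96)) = 104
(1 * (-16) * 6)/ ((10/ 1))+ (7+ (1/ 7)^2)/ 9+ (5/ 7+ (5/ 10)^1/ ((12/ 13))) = -133429/ 17640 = -7.56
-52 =-52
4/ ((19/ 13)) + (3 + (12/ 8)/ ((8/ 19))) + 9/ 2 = 4195/ 304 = 13.80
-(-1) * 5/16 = 5/16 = 0.31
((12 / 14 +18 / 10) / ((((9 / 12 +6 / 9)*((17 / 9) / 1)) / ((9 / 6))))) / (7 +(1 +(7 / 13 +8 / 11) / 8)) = 1915056 / 10489255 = 0.18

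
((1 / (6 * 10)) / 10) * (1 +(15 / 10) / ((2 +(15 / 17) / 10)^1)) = 61 / 21300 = 0.00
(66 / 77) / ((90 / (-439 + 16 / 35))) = -15349 / 3675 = -4.18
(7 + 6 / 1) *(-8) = -104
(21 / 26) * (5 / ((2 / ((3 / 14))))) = 45 / 104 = 0.43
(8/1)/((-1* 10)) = -4/5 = -0.80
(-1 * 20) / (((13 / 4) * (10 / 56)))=-448 / 13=-34.46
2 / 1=2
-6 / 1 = -6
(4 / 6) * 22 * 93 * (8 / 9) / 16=682 / 9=75.78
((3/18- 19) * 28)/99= -1582/297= -5.33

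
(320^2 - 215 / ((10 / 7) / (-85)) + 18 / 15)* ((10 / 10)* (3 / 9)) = 383979 / 10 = 38397.90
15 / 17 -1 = -2 / 17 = -0.12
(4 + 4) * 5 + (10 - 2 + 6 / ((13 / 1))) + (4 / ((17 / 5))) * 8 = 12790 / 221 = 57.87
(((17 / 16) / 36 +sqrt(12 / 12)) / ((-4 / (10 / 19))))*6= -2965 / 3648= -0.81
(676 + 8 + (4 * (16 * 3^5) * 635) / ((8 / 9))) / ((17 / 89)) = 988847316 / 17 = 58167489.18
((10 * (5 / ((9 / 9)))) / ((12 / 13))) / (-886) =-325 / 5316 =-0.06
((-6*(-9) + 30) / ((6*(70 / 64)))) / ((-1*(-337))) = 64 / 1685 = 0.04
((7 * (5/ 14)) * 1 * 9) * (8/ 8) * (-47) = -2115/ 2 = -1057.50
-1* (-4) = 4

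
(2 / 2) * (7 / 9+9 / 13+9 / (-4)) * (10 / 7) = -1825 / 1638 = -1.11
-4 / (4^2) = -1 / 4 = -0.25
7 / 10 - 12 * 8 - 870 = -9653 / 10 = -965.30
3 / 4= 0.75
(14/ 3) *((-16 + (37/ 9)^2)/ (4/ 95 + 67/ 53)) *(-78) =-133790020/ 532737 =-251.14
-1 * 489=-489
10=10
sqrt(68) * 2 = 4 * sqrt(17) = 16.49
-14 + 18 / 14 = -12.71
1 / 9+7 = 64 / 9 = 7.11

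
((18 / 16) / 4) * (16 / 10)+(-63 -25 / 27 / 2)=-34027 / 540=-63.01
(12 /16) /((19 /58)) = 87 /38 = 2.29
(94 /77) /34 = 47 /1309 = 0.04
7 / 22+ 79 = 1745 / 22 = 79.32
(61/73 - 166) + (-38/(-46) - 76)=-403528/1679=-240.34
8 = 8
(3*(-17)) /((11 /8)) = -408 /11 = -37.09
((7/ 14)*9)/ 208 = 9/ 416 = 0.02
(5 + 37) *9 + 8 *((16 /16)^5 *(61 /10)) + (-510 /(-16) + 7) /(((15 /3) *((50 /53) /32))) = 86316 /125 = 690.53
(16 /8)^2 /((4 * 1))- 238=-237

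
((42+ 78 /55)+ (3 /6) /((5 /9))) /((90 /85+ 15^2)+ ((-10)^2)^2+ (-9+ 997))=16575 /4194058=0.00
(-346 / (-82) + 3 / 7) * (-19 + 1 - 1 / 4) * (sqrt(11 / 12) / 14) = -48691 * sqrt(33) / 48216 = -5.80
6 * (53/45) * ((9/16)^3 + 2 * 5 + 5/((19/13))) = 18697181/194560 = 96.10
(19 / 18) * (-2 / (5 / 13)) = -247 / 45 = -5.49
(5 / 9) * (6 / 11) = 10 / 33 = 0.30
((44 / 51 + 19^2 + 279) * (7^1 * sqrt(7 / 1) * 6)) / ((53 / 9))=4118184 * sqrt(7) / 901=12092.89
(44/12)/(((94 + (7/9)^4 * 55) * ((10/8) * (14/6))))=288684/26207615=0.01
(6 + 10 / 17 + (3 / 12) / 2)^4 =694837277761 / 342102016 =2031.08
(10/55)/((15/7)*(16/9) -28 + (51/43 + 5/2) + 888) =3612/17233667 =0.00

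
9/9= 1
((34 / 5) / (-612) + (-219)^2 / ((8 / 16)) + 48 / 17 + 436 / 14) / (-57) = -1027688281 / 610470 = -1683.44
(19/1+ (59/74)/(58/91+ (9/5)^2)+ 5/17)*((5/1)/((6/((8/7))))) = 18.57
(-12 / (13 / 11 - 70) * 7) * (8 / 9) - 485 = -1098971 / 2271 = -483.92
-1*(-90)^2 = -8100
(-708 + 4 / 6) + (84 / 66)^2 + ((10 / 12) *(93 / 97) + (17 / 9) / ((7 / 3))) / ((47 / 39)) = -16319638117 / 23168838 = -704.38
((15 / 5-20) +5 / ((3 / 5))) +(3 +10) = 13 / 3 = 4.33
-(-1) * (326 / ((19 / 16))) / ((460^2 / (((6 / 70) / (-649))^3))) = -0.00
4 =4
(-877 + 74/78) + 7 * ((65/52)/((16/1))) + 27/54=-2184011/2496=-875.00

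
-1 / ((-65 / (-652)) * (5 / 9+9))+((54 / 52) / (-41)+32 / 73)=-10652609 / 16730870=-0.64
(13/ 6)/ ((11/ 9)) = 39/ 22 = 1.77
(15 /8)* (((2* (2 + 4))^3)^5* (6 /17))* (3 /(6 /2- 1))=259993489071144960 /17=15293734651243821.18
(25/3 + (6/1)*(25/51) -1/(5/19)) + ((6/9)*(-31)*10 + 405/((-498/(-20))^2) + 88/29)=-195.50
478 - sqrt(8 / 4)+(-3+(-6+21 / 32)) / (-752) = 476.60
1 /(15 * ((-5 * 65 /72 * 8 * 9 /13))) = -1 /375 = -0.00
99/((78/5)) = 165/26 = 6.35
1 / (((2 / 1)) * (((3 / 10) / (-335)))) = -1675 / 3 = -558.33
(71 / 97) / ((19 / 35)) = 2485 / 1843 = 1.35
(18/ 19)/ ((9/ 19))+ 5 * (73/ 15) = 79/ 3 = 26.33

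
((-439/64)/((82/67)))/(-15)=29413/78720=0.37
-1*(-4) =4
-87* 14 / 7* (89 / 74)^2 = -689127 / 2738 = -251.69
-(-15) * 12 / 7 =180 / 7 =25.71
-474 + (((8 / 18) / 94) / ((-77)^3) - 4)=-92308233404 / 193113459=-478.00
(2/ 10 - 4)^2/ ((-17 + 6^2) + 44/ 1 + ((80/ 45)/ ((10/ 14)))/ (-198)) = 321651/ 1403045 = 0.23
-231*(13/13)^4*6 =-1386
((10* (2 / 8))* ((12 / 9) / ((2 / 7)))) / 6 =35 / 18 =1.94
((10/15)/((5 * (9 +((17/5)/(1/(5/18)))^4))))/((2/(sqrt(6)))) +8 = 34992 * sqrt(6)/5141525 +8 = 8.02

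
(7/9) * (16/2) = 56/9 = 6.22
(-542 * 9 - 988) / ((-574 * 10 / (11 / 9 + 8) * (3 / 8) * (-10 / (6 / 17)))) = -139108 / 156825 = -0.89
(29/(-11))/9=-29/99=-0.29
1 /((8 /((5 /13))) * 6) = 5 /624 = 0.01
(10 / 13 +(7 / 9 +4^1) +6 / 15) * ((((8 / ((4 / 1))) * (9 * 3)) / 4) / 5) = 10437 / 650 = 16.06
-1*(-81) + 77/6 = 563/6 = 93.83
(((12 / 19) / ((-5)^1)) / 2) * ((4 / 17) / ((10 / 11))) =-132 / 8075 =-0.02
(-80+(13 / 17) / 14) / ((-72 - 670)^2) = -359 / 2472344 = -0.00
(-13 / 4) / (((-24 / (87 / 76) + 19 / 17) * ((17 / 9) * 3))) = 1131 / 39140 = 0.03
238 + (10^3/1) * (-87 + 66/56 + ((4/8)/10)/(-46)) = -13779107/161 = -85584.52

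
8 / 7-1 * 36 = -244 / 7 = -34.86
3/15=1/5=0.20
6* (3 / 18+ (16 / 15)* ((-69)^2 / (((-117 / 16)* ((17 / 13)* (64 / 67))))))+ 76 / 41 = -11615359 / 3485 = -3332.96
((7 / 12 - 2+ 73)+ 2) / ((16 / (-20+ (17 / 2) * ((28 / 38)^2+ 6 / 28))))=-121060183 / 1940736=-62.38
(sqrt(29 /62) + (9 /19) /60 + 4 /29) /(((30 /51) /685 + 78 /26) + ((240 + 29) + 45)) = 3742703 /8136010900 + 2329 * sqrt(1798) /45774290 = 0.00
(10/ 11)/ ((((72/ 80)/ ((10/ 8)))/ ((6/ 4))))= 125/ 66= 1.89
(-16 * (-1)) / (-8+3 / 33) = -176 / 87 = -2.02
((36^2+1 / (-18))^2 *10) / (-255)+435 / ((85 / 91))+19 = -540144289 / 8262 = -65376.94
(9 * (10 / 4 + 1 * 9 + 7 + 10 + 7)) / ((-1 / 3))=-1917 / 2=-958.50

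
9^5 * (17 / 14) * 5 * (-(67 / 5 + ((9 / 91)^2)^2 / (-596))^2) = -7527221944026536094606370346697 / 116928855294540707847520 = -64374374.70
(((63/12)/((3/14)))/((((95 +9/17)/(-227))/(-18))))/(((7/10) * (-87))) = -57885/3364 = -17.21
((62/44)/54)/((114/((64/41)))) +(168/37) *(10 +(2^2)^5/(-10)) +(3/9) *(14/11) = -53817890474/128406465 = -419.12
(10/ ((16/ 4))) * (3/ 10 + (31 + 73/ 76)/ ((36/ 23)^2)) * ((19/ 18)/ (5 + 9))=6572449/ 2612736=2.52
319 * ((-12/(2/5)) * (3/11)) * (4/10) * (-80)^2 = -6681600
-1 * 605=-605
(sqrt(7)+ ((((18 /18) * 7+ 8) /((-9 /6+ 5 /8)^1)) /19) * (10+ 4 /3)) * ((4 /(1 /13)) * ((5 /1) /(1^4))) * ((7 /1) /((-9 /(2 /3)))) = 707200 /513 -3640 * sqrt(7) /27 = 1021.87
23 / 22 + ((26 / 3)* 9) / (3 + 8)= 179 / 22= 8.14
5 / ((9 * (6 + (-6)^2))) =5 / 378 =0.01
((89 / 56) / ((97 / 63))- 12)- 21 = -24807 / 776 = -31.97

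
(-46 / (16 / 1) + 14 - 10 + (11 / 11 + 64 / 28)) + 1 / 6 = 769 / 168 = 4.58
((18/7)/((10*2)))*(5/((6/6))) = 0.64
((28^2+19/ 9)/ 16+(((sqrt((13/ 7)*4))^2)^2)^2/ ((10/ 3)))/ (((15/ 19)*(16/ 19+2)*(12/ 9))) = 600792239591/ 1867017600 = 321.79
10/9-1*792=-7118/9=-790.89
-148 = -148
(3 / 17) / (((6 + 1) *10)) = 3 / 1190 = 0.00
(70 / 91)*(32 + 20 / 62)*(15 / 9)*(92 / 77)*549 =843483600 / 31031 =27181.97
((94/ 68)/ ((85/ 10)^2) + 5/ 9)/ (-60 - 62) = -0.00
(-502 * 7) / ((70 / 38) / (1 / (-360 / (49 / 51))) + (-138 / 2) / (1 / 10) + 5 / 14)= 133532 / 52435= 2.55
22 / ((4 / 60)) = 330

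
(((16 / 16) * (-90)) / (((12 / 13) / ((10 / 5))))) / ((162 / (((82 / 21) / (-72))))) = 2665 / 40824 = 0.07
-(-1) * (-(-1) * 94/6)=47/3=15.67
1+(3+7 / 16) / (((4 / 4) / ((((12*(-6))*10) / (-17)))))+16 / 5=12732 / 85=149.79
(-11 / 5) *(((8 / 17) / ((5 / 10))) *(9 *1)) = -1584 / 85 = -18.64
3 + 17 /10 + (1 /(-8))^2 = 1509 /320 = 4.72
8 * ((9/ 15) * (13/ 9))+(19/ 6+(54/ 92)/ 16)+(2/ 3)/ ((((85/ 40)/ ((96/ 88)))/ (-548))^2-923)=4142764594050823/ 408719408144480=10.14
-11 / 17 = -0.65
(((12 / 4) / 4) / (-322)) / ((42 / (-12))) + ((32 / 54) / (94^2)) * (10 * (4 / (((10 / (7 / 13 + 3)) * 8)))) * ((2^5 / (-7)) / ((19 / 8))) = 29027975 / 66411049068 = 0.00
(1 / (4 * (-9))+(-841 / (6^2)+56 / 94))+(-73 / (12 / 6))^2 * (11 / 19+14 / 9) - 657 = 7729445 / 3572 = 2163.90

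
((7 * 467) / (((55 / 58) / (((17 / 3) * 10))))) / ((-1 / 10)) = -64464680 / 33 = -1953475.15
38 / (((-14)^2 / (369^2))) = 2587059 / 98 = 26398.56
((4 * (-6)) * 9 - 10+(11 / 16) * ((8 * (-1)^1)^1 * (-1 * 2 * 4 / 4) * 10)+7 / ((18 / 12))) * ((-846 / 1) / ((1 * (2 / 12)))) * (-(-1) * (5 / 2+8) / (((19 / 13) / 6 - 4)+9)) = 462839832 / 409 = 1131637.73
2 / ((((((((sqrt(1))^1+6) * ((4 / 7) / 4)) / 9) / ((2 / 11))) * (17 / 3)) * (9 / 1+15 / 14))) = 504 / 8789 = 0.06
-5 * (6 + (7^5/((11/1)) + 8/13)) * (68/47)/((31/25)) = -8952.27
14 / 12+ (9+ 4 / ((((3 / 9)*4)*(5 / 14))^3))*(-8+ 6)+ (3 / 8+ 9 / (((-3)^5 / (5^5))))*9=-1129213 / 1000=-1129.21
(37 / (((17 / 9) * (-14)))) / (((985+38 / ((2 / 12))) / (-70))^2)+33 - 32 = 24896723 / 25013273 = 1.00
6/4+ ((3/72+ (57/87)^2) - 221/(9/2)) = -2854433/60552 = -47.14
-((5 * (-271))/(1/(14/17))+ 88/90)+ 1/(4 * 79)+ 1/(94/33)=12671325169/11361780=1115.26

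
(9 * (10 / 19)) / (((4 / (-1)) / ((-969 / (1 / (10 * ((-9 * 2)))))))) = -206550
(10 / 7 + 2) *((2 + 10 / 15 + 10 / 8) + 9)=310 / 7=44.29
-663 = -663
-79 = -79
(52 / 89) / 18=26 / 801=0.03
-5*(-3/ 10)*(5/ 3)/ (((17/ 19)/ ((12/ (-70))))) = -57/ 119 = -0.48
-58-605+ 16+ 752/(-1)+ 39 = -1360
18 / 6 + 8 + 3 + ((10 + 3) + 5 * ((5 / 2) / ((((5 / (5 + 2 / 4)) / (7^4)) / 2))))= 132109 / 2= 66054.50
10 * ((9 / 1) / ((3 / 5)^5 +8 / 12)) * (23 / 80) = 1940625 / 55832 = 34.76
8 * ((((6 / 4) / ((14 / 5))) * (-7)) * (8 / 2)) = -120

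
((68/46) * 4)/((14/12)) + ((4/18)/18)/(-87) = 5750191/1134567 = 5.07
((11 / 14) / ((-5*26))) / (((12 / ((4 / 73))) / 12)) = -11 / 33215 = -0.00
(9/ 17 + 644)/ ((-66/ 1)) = -10957/ 1122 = -9.77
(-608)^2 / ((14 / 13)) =2402816 / 7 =343259.43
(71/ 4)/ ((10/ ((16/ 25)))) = 142/ 125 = 1.14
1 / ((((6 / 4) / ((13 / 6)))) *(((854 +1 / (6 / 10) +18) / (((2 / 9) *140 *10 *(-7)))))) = -254800 / 70767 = -3.60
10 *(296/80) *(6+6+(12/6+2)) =592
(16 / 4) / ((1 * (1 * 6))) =2 / 3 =0.67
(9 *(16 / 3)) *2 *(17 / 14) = 816 / 7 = 116.57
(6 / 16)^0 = 1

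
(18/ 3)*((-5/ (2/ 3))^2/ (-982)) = -675/ 1964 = -0.34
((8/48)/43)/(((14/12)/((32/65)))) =32/19565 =0.00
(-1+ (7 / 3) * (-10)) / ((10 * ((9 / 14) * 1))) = -511 / 135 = -3.79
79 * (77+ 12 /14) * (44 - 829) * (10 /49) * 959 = -46303499750 /49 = -944969382.65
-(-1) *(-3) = -3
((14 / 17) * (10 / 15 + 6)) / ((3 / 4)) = 1120 / 153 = 7.32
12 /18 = 2 /3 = 0.67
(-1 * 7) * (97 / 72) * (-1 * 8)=679 / 9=75.44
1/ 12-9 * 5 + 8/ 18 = -1601/ 36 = -44.47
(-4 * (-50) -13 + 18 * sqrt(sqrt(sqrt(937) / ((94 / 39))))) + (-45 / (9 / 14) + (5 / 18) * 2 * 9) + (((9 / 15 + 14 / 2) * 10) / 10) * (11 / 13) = 9 * 39^(1 / 4) * 937^(1 / 8) * 94^(3 / 4) / 47 + 8348 / 65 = 162.41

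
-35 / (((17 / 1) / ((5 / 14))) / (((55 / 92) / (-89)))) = 1375 / 278392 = 0.00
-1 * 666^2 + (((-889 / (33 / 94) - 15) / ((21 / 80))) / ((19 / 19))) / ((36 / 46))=-2843794892 / 6237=-455955.57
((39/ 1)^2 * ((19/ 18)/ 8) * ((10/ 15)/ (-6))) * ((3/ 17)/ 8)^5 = -86697/ 744413986816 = -0.00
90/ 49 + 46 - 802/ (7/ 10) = -53796/ 49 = -1097.88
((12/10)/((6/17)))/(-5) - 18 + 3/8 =-3661/200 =-18.30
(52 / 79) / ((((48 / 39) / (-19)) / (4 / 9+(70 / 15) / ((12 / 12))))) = -73853 / 1422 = -51.94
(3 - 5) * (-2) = 4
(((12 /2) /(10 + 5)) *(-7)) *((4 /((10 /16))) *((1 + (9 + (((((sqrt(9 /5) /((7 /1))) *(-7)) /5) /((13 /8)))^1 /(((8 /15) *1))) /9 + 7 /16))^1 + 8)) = -1652 /5 + 448 *sqrt(5) /1625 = -329.78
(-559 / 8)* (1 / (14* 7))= -559 / 784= -0.71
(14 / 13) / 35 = 2 / 65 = 0.03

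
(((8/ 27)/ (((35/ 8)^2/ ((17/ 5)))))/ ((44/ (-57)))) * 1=-41344/ 606375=-0.07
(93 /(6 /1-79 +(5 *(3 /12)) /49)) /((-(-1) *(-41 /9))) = 164052 /586423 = 0.28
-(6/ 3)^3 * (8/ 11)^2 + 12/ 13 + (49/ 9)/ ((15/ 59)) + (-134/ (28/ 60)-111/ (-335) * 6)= -26596541641/ 99594495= -267.05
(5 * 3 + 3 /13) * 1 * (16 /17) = 3168 /221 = 14.33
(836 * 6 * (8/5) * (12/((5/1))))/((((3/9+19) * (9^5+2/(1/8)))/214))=154573056/42822125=3.61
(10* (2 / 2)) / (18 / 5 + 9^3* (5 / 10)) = 100 / 3681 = 0.03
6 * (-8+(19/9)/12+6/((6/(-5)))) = -1385/18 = -76.94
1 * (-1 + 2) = 1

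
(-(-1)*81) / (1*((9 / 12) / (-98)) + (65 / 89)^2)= 251507592 / 1632437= 154.07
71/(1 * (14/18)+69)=639/628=1.02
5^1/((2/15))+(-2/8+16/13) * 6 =564/13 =43.38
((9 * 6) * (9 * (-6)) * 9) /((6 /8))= -34992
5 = 5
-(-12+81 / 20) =7.95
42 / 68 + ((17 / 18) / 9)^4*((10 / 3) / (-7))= 75927316559 / 122941435176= 0.62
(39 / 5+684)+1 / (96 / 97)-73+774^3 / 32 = 6955569869 / 480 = 14490770.56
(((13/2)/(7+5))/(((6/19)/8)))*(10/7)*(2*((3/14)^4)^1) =11115/134456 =0.08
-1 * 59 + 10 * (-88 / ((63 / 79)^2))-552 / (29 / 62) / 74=-6212184851 / 4258737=-1458.69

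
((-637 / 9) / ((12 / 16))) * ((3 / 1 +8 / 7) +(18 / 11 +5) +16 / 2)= -1772.20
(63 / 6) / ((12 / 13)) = 91 / 8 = 11.38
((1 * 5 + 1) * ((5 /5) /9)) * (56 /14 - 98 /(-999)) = 8188 /2997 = 2.73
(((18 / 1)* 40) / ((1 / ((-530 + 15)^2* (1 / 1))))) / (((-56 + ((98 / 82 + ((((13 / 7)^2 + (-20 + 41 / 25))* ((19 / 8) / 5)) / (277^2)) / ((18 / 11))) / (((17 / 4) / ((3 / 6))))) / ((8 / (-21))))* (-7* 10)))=12255203206447200000 / 253228410252323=48395.85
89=89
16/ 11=1.45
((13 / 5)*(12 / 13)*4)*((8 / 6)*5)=64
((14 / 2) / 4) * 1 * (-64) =-112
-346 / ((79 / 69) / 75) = -1790550 / 79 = -22665.19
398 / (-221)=-398 / 221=-1.80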